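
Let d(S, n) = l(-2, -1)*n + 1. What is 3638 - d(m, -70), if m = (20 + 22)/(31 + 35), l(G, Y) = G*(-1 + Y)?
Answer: 3917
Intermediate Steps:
m = 7/11 (m = 42/66 = 42*(1/66) = 7/11 ≈ 0.63636)
d(S, n) = 1 + 4*n (d(S, n) = (-2*(-1 - 1))*n + 1 = (-2*(-2))*n + 1 = 4*n + 1 = 1 + 4*n)
3638 - d(m, -70) = 3638 - (1 + 4*(-70)) = 3638 - (1 - 280) = 3638 - 1*(-279) = 3638 + 279 = 3917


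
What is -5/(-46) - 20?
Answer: -915/46 ≈ -19.891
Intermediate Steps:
-5/(-46) - 20 = -1/46*(-5) - 20 = 5/46 - 20 = -915/46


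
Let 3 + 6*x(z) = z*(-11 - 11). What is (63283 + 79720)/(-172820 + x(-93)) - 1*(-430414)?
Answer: 148474897020/344959 ≈ 4.3041e+5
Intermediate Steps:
x(z) = -½ - 11*z/3 (x(z) = -½ + (z*(-11 - 11))/6 = -½ + (z*(-22))/6 = -½ + (-22*z)/6 = -½ - 11*z/3)
(63283 + 79720)/(-172820 + x(-93)) - 1*(-430414) = (63283 + 79720)/(-172820 + (-½ - 11/3*(-93))) - 1*(-430414) = 143003/(-172820 + (-½ + 341)) + 430414 = 143003/(-172820 + 681/2) + 430414 = 143003/(-344959/2) + 430414 = 143003*(-2/344959) + 430414 = -286006/344959 + 430414 = 148474897020/344959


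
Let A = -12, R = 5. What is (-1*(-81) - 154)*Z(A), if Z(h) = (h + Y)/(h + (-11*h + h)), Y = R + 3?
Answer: 73/27 ≈ 2.7037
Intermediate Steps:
Y = 8 (Y = 5 + 3 = 8)
Z(h) = -(8 + h)/(9*h) (Z(h) = (h + 8)/(h + (-11*h + h)) = (8 + h)/(h - 10*h) = (8 + h)/((-9*h)) = (8 + h)*(-1/(9*h)) = -(8 + h)/(9*h))
(-1*(-81) - 154)*Z(A) = (-1*(-81) - 154)*((1/9)*(-8 - 1*(-12))/(-12)) = (81 - 154)*((1/9)*(-1/12)*(-8 + 12)) = -73*(-1)*4/(9*12) = -73*(-1/27) = 73/27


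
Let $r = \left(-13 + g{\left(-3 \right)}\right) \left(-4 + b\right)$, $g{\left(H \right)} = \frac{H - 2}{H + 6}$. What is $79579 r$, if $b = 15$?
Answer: $- \frac{38516236}{3} \approx -1.2839 \cdot 10^{7}$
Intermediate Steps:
$g{\left(H \right)} = \frac{-2 + H}{6 + H}$
$r = - \frac{484}{3}$ ($r = \left(-13 + \frac{-2 - 3}{6 - 3}\right) \left(-4 + 15\right) = \left(-13 + \frac{1}{3} \left(-5\right)\right) 11 = \left(-13 - \frac{5}{3}\right) 11 = \left(- \frac{44}{3}\right) 11 = - \frac{484}{3} \approx -161.33$)
$79579 r = 79579 \left(- \frac{484}{3}\right) = - \frac{38516236}{3}$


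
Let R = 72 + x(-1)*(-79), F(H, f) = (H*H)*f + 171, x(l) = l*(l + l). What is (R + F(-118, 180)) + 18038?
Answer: 2524443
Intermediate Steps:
x(l) = 2*l**2 (x(l) = l*(2*l) = 2*l**2)
F(H, f) = 171 + f*H**2 (F(H, f) = H**2*f + 171 = f*H**2 + 171 = 171 + f*H**2)
R = -86 (R = 72 + (2*(-1)**2)*(-79) = 72 + (2*1)*(-79) = 72 + 2*(-79) = 72 - 158 = -86)
(R + F(-118, 180)) + 18038 = (-86 + (171 + 180*(-118)**2)) + 18038 = (-86 + (171 + 180*13924)) + 18038 = (-86 + (171 + 2506320)) + 18038 = (-86 + 2506491) + 18038 = 2506405 + 18038 = 2524443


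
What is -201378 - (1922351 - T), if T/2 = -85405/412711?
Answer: -876486490129/412711 ≈ -2.1237e+6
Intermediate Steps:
T = -170810/412711 (T = 2*(-85405/412711) = -170810/412711 ≈ -0.41387)
-201378 - (1922351 - T) = -201378 - (1922351 - 1*(-170810/412711)) = -201378 - (1922351 + 170810/412711) = -201378 - 1*793375574371/412711 = -201378 - 793375574371/412711 = -876486490129/412711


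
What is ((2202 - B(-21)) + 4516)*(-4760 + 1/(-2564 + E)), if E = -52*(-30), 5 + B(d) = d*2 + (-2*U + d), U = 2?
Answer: -16224844195/502 ≈ -3.2320e+7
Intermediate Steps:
B(d) = -9 + 3*d (B(d) = -5 + (d*2 + (-2*2 + d)) = -5 + (2*d + (-4 + d)) = -5 + (-4 + 3*d) = -9 + 3*d)
E = 1560
((2202 - B(-21)) + 4516)*(-4760 + 1/(-2564 + E)) = ((2202 - (-9 + 3*(-21))) + 4516)*(-4760 + 1/(-2564 + 1560)) = ((2202 - (-9 - 63)) + 4516)*(-4760 + 1/(-1004)) = ((2202 - 1*(-72)) + 4516)*(-4760 - 1/1004) = ((2202 + 72) + 4516)*(-4779041/1004) = (2274 + 4516)*(-4779041/1004) = 6790*(-4779041/1004) = -16224844195/502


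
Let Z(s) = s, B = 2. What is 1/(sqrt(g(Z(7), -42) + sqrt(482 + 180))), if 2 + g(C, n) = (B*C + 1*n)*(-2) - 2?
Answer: 1/sqrt(52 + sqrt(662)) ≈ 0.11342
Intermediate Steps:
g(C, n) = -4 - 4*C - 2*n (g(C, n) = -2 + ((2*C + 1*n)*(-2) - 2) = -2 + ((2*C + n)*(-2) - 2) = -2 + ((n + 2*C)*(-2) - 2) = -2 + ((-4*C - 2*n) - 2) = -2 + (-2 - 4*C - 2*n) = -4 - 4*C - 2*n)
1/(sqrt(g(Z(7), -42) + sqrt(482 + 180))) = 1/(sqrt((-4 - 4*7 - 2*(-42)) + sqrt(482 + 180))) = 1/(sqrt((-4 - 28 + 84) + sqrt(662))) = 1/(sqrt(52 + sqrt(662))) = 1/sqrt(52 + sqrt(662))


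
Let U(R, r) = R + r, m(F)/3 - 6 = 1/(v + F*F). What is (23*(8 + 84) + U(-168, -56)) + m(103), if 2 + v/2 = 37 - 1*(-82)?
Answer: 20710133/10843 ≈ 1910.0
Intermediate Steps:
v = 234 (v = -4 + 2*(37 - 1*(-82)) = -4 + 2*(37 + 82) = -4 + 2*119 = -4 + 238 = 234)
m(F) = 18 + 3/(234 + F²) (m(F) = 18 + 3/(234 + F*F) = 18 + 3/(234 + F²))
(23*(8 + 84) + U(-168, -56)) + m(103) = (23*(8 + 84) + (-168 - 56)) + 3*(1405 + 6*103²)/(234 + 103²) = (23*92 - 224) + 3*(1405 + 6*10609)/(234 + 10609) = (2116 - 224) + 3*(1405 + 63654)/10843 = 1892 + 3*(1/10843)*65059 = 1892 + 195177/10843 = 20710133/10843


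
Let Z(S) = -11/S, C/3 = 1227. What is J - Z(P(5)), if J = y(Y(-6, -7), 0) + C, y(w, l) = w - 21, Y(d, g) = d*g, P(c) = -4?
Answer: 14797/4 ≈ 3699.3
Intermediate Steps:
y(w, l) = -21 + w
C = 3681 (C = 3*1227 = 3681)
J = 3702 (J = (-21 - 6*(-7)) + 3681 = (-21 + 42) + 3681 = 21 + 3681 = 3702)
J - Z(P(5)) = 3702 - (-11)/(-4) = 3702 - (-11)*(-1)/4 = 3702 - 1*11/4 = 3702 - 11/4 = 14797/4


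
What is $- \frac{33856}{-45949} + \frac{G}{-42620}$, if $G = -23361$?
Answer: $\frac{2516357309}{1958346380} \approx 1.2849$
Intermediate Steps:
$- \frac{33856}{-45949} + \frac{G}{-42620} = - \frac{33856}{-45949} - \frac{23361}{-42620} = \left(-33856\right) \left(- \frac{1}{45949}\right) - - \frac{23361}{42620} = \frac{33856}{45949} + \frac{23361}{42620} = \frac{2516357309}{1958346380}$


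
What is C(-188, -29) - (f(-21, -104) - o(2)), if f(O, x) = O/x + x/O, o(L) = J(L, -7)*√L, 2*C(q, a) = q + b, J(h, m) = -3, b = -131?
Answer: -359605/2184 - 3*√2 ≈ -168.90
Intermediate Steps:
C(q, a) = -131/2 + q/2 (C(q, a) = (q - 131)/2 = (-131 + q)/2 = -131/2 + q/2)
o(L) = -3*√L
C(-188, -29) - (f(-21, -104) - o(2)) = (-131/2 + (½)*(-188)) - ((-21/(-104) - 104/(-21)) - (-3)*√2) = (-131/2 - 94) - ((-21*(-1/104) - 104*(-1/21)) + 3*√2) = -319/2 - ((21/104 + 104/21) + 3*√2) = -319/2 - (11257/2184 + 3*√2) = -319/2 + (-11257/2184 - 3*√2) = -359605/2184 - 3*√2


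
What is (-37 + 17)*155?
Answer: -3100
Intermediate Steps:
(-37 + 17)*155 = -20*155 = -3100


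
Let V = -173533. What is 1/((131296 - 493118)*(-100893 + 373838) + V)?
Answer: -1/98757679323 ≈ -1.0126e-11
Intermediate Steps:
1/((131296 - 493118)*(-100893 + 373838) + V) = 1/((131296 - 493118)*(-100893 + 373838) - 173533) = 1/(-361822*272945 - 173533) = 1/(-98757505790 - 173533) = 1/(-98757679323) = -1/98757679323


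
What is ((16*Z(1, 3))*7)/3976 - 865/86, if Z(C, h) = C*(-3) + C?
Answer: -61759/6106 ≈ -10.114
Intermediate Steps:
Z(C, h) = -2*C (Z(C, h) = -3*C + C = -2*C)
((16*Z(1, 3))*7)/3976 - 865/86 = ((16*(-2*1))*7)/3976 - 865/86 = ((16*(-2))*7)*(1/3976) - 865*1/86 = -32*7*(1/3976) - 865/86 = -224*1/3976 - 865/86 = -4/71 - 865/86 = -61759/6106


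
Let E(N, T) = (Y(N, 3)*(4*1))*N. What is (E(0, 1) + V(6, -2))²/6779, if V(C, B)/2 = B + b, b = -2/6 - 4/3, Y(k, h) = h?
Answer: 484/61011 ≈ 0.0079330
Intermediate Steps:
b = -5/3 (b = -2*⅙ - 4*⅓ = -⅓ - 4/3 = -5/3 ≈ -1.6667)
E(N, T) = 12*N (E(N, T) = (3*(4*1))*N = (3*4)*N = 12*N)
V(C, B) = -10/3 + 2*B (V(C, B) = 2*(B - 5/3) = 2*(-5/3 + B) = -10/3 + 2*B)
(E(0, 1) + V(6, -2))²/6779 = (12*0 + (-10/3 + 2*(-2)))²/6779 = (0 + (-10/3 - 4))²*(1/6779) = (0 - 22/3)²*(1/6779) = (-22/3)²*(1/6779) = (484/9)*(1/6779) = 484/61011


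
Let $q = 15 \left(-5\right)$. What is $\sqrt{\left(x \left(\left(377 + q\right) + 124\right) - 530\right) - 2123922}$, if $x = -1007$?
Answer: $i \sqrt{2553434} \approx 1597.9 i$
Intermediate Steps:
$q = -75$
$\sqrt{\left(x \left(\left(377 + q\right) + 124\right) - 530\right) - 2123922} = \sqrt{\left(- 1007 \left(\left(377 - 75\right) + 124\right) - 530\right) - 2123922} = \sqrt{\left(- 1007 \left(302 + 124\right) - 530\right) - 2123922} = \sqrt{\left(\left(-1007\right) 426 - 530\right) - 2123922} = \sqrt{\left(-428982 - 530\right) - 2123922} = \sqrt{-429512 - 2123922} = \sqrt{-2553434} = i \sqrt{2553434}$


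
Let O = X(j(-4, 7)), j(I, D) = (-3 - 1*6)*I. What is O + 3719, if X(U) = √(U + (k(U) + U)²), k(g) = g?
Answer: 3719 + 6*√145 ≈ 3791.3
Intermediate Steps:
j(I, D) = -9*I (j(I, D) = (-3 - 6)*I = -9*I)
X(U) = √(U + 4*U²) (X(U) = √(U + (U + U)²) = √(U + (2*U)²) = √(U + 4*U²))
O = 6*√145 (O = √((-9*(-4))*(1 + 4*(-9*(-4)))) = √(36*(1 + 4*36)) = √(36*(1 + 144)) = √(36*145) = √5220 = 6*√145 ≈ 72.250)
O + 3719 = 6*√145 + 3719 = 3719 + 6*√145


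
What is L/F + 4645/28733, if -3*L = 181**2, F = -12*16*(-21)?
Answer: -885135893/347554368 ≈ -2.5468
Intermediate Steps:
F = 4032 (F = -192*(-21) = 4032)
L = -32761/3 (L = -1/3*181**2 = -1/3*32761 = -32761/3 ≈ -10920.)
L/F + 4645/28733 = -32761/3/4032 + 4645/28733 = -32761/3*1/4032 + 4645*(1/28733) = -32761/12096 + 4645/28733 = -885135893/347554368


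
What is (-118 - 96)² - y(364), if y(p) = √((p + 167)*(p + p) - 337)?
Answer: 45796 - √386231 ≈ 45175.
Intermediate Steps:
y(p) = √(-337 + 2*p*(167 + p)) (y(p) = √((167 + p)*(2*p) - 337) = √(2*p*(167 + p) - 337) = √(-337 + 2*p*(167 + p)))
(-118 - 96)² - y(364) = (-118 - 96)² - √(-337 + 2*364² + 334*364) = (-214)² - √(-337 + 2*132496 + 121576) = 45796 - √(-337 + 264992 + 121576) = 45796 - √386231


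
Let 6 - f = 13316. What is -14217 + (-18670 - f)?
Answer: -19577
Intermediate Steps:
f = -13310 (f = 6 - 1*13316 = 6 - 13316 = -13310)
-14217 + (-18670 - f) = -14217 + (-18670 - 1*(-13310)) = -14217 + (-18670 + 13310) = -14217 - 5360 = -19577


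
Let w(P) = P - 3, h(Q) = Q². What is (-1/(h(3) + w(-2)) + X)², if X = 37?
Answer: 21609/16 ≈ 1350.6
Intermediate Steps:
w(P) = -3 + P
(-1/(h(3) + w(-2)) + X)² = (-1/(3² + (-3 - 2)) + 37)² = (-1/(9 - 5) + 37)² = (-1/4 + 37)² = (-1*¼ + 37)² = (-¼ + 37)² = (147/4)² = 21609/16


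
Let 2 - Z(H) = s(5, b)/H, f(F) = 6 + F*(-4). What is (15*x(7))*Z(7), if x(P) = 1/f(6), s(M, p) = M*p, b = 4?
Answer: 5/7 ≈ 0.71429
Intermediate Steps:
f(F) = 6 - 4*F
x(P) = -1/18 (x(P) = 1/(6 - 4*6) = 1/(6 - 24) = 1/(-18) = -1/18)
Z(H) = 2 - 20/H (Z(H) = 2 - 5*4/H = 2 - 20/H)
(15*x(7))*Z(7) = (15*(-1/18))*(2 - 20/7) = -5*(2 - 20*⅐)/6 = -5*(2 - 20/7)/6 = -⅚*(-6/7) = 5/7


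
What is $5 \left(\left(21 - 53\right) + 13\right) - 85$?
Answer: $-180$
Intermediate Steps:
$5 \left(\left(21 - 53\right) + 13\right) - 85 = 5 \left(-32 + 13\right) - 85 = 5 \left(-19\right) - 85 = -95 - 85 = -180$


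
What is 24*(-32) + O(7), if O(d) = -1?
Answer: -769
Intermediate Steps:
24*(-32) + O(7) = 24*(-32) - 1 = -768 - 1 = -769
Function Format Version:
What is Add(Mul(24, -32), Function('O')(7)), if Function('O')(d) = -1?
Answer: -769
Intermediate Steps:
Add(Mul(24, -32), Function('O')(7)) = Add(Mul(24, -32), -1) = Add(-768, -1) = -769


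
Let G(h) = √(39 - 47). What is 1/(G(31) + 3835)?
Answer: 3835/14707233 - 2*I*√2/14707233 ≈ 0.00026076 - 1.9232e-7*I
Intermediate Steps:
G(h) = 2*I*√2 (G(h) = √(-8) = 2*I*√2)
1/(G(31) + 3835) = 1/(2*I*√2 + 3835) = 1/(3835 + 2*I*√2)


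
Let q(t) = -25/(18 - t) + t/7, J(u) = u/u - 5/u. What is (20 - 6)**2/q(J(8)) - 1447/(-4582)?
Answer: -7075582193/49380214 ≈ -143.29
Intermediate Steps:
J(u) = 1 - 5/u
q(t) = -25/(18 - t) + t/7 (q(t) = -25/(18 - t) + t*(1/7) = -25/(18 - t) + t/7)
(20 - 6)**2/q(J(8)) - 1447/(-4582) = (20 - 6)**2/(((175 + ((-5 + 8)/8)**2 - 18*(-5 + 8)/8)/(7*(-18 + (-5 + 8)/8)))) - 1447/(-4582) = 14**2/(((175 + ((1/8)*3)**2 - 9*3/4)/(7*(-18 + (1/8)*3)))) - 1447*(-1/4582) = 196/(((175 + (3/8)**2 - 18*3/8)/(7*(-18 + 3/8)))) + 1447/4582 = 196/(((175 + 9/64 - 27/4)/(7*(-141/8)))) + 1447/4582 = 196/(((1/7)*(-8/141)*(10777/64))) + 1447/4582 = 196/(-10777/7896) + 1447/4582 = 196*(-7896/10777) + 1447/4582 = -1547616/10777 + 1447/4582 = -7075582193/49380214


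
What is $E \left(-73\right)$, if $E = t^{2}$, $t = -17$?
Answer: $-21097$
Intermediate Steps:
$E = 289$ ($E = \left(-17\right)^{2} = 289$)
$E \left(-73\right) = 289 \left(-73\right) = -21097$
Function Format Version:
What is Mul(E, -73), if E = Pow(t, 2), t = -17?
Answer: -21097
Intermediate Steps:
E = 289 (E = Pow(-17, 2) = 289)
Mul(E, -73) = Mul(289, -73) = -21097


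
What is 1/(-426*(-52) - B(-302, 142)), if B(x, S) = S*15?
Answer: 1/20022 ≈ 4.9945e-5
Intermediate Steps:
B(x, S) = 15*S
1/(-426*(-52) - B(-302, 142)) = 1/(-426*(-52) - 15*142) = 1/(22152 - 1*2130) = 1/(22152 - 2130) = 1/20022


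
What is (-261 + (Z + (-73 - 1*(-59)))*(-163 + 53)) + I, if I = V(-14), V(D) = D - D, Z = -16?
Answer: 3039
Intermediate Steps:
V(D) = 0
I = 0
(-261 + (Z + (-73 - 1*(-59)))*(-163 + 53)) + I = (-261 + (-16 + (-73 - 1*(-59)))*(-163 + 53)) + 0 = (-261 + (-16 + (-73 + 59))*(-110)) + 0 = (-261 + (-16 - 14)*(-110)) + 0 = (-261 - 30*(-110)) + 0 = (-261 + 3300) + 0 = 3039 + 0 = 3039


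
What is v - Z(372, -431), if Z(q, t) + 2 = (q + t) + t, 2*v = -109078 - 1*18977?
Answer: -127071/2 ≈ -63536.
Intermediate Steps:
v = -128055/2 (v = (-109078 - 1*18977)/2 = (-109078 - 18977)/2 = (1/2)*(-128055) = -128055/2 ≈ -64028.)
Z(q, t) = -2 + q + 2*t (Z(q, t) = -2 + ((q + t) + t) = -2 + (q + 2*t) = -2 + q + 2*t)
v - Z(372, -431) = -128055/2 - (-2 + 372 + 2*(-431)) = -128055/2 - (-2 + 372 - 862) = -128055/2 - 1*(-492) = -128055/2 + 492 = -127071/2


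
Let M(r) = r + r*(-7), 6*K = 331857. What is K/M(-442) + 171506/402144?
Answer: 55630435/2613936 ≈ 21.282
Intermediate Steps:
K = 110619/2 (K = (1/6)*331857 = 110619/2 ≈ 55310.)
M(r) = -6*r (M(r) = r - 7*r = -6*r)
K/M(-442) + 171506/402144 = 110619/(2*((-6*(-442)))) + 171506/402144 = (110619/2)/2652 + 171506*(1/402144) = (110619/2)*(1/2652) + 85753/201072 = 2169/104 + 85753/201072 = 55630435/2613936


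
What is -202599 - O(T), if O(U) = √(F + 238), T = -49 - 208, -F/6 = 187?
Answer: -202599 - 2*I*√221 ≈ -2.026e+5 - 29.732*I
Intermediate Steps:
F = -1122 (F = -6*187 = -1122)
T = -257
O(U) = 2*I*√221 (O(U) = √(-1122 + 238) = √(-884) = 2*I*√221)
-202599 - O(T) = -202599 - 2*I*√221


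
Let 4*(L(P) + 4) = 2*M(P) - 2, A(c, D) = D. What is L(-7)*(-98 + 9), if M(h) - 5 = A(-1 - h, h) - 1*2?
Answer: 1157/2 ≈ 578.50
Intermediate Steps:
M(h) = 3 + h (M(h) = 5 + (h - 1*2) = 5 + (h - 2) = 5 + (-2 + h) = 3 + h)
L(P) = -3 + P/2 (L(P) = -4 + (2*(3 + P) - 2)/4 = -4 + ((6 + 2*P) - 2)/4 = -4 + (4 + 2*P)/4 = -4 + (1 + P/2) = -3 + P/2)
L(-7)*(-98 + 9) = (-3 + (½)*(-7))*(-98 + 9) = (-3 - 7/2)*(-89) = -13/2*(-89) = 1157/2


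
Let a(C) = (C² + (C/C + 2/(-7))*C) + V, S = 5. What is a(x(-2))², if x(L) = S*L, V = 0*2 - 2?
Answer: 404496/49 ≈ 8255.0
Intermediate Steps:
V = -2 (V = 0 - 2 = -2)
x(L) = 5*L
a(C) = -2 + C² + 5*C/7 (a(C) = (C² + (C/C + 2/(-7))*C) - 2 = (C² + (1 + 2*(-⅐))*C) - 2 = (C² + (1 - 2/7)*C) - 2 = (C² + 5*C/7) - 2 = -2 + C² + 5*C/7)
a(x(-2))² = (-2 + (5*(-2))² + 5*(5*(-2))/7)² = (-2 + (-10)² + (5/7)*(-10))² = (-2 + 100 - 50/7)² = (636/7)² = 404496/49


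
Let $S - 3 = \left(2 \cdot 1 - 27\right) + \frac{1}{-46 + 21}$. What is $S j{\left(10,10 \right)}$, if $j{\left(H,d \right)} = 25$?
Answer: $-551$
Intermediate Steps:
$S = - \frac{551}{25}$ ($S = 3 + \left(\left(2 \cdot 1 - 27\right) + \frac{1}{-46 + 21}\right) = 3 + \left(\left(2 - 27\right) + \frac{1}{-25}\right) = 3 - \frac{626}{25} = - \frac{551}{25} \approx -22.04$)
$S j{\left(10,10 \right)} = \left(- \frac{551}{25}\right) 25 = -551$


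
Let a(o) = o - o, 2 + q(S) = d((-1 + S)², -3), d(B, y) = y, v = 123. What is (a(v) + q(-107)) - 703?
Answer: -708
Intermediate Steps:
q(S) = -5 (q(S) = -2 - 3 = -5)
a(o) = 0
(a(v) + q(-107)) - 703 = (0 - 5) - 703 = -5 - 703 = -708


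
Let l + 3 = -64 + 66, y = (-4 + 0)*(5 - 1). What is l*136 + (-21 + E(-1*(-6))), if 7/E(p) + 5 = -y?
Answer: -1720/11 ≈ -156.36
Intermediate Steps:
y = -16 (y = -4*4 = -16)
E(p) = 7/11 (E(p) = 7/(-5 - 1*(-16)) = 7/(-5 + 16) = 7/11)
l = -1 (l = -3 + (-64 + 66) = -3 + 2 = -1)
l*136 + (-21 + E(-1*(-6))) = -1*136 + (-21 + 7/11) = -136 - 224/11 = -1720/11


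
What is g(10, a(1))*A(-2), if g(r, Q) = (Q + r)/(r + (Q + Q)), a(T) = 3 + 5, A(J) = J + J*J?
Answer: 18/13 ≈ 1.3846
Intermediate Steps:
A(J) = J + J**2
a(T) = 8
g(r, Q) = (Q + r)/(r + 2*Q)
g(10, a(1))*A(-2) = ((8 + 10)/(10 + 2*8))*(-2*(1 - 2)) = (18/(10 + 16))*(-2*(-1)) = (18/26)*2 = ((1/26)*18)*2 = (9/13)*2 = 18/13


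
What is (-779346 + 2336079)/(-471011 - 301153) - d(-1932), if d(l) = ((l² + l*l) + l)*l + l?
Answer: 3711310631425361/257388 ≈ 1.4419e+10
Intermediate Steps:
d(l) = l + l*(l + 2*l²) (d(l) = ((l² + l²) + l)*l + l = (2*l² + l)*l + l = (l + 2*l²)*l + l = l*(l + 2*l²) + l = l + l*(l + 2*l²))
(-779346 + 2336079)/(-471011 - 301153) - d(-1932) = (-779346 + 2336079)/(-471011 - 301153) - (-1932)*(1 - 1932 + 2*(-1932)²) = 1556733/(-772164) - (-1932)*(1 - 1932 + 2*3732624) = 1556733*(-1/772164) - (-1932)*(1 - 1932 + 7465248) = -518911/257388 - (-1932)*7463317 = -518911/257388 - 1*(-14419128444) = -518911/257388 + 14419128444 = 3711310631425361/257388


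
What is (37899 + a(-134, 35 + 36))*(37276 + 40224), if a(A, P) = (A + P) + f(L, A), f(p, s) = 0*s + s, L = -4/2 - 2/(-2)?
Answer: 2921905000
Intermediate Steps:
L = -1 (L = -4*½ - 2*(-½) = -2 + 1 = -1)
f(p, s) = s (f(p, s) = 0 + s = s)
a(A, P) = P + 2*A (a(A, P) = (A + P) + A = P + 2*A)
(37899 + a(-134, 35 + 36))*(37276 + 40224) = (37899 + ((35 + 36) + 2*(-134)))*(37276 + 40224) = (37899 + (71 - 268))*77500 = (37899 - 197)*77500 = 37702*77500 = 2921905000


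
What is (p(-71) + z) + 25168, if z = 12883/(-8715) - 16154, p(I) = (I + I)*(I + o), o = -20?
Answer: 191159357/8715 ≈ 21935.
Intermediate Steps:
p(I) = 2*I*(-20 + I) (p(I) = (I + I)*(I - 20) = (2*I)*(-20 + I) = 2*I*(-20 + I))
z = -140794993/8715 (z = 12883*(-1/8715) - 16154 = -12883/8715 - 16154 = -140794993/8715 ≈ -16155.)
(p(-71) + z) + 25168 = (2*(-71)*(-20 - 71) - 140794993/8715) + 25168 = (2*(-71)*(-91) - 140794993/8715) + 25168 = (12922 - 140794993/8715) + 25168 = -28179763/8715 + 25168 = 191159357/8715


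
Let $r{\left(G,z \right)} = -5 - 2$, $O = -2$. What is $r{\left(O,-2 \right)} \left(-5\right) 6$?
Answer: $210$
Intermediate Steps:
$r{\left(G,z \right)} = -7$
$r{\left(O,-2 \right)} \left(-5\right) 6 = \left(-7\right) \left(-5\right) 6 = 35 \cdot 6 = 210$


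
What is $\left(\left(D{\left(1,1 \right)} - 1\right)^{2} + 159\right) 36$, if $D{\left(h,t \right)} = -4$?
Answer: $6624$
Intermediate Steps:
$\left(\left(D{\left(1,1 \right)} - 1\right)^{2} + 159\right) 36 = \left(\left(-4 - 1\right)^{2} + 159\right) 36 = \left(\left(-5\right)^{2} + 159\right) 36 = \left(25 + 159\right) 36 = 184 \cdot 36 = 6624$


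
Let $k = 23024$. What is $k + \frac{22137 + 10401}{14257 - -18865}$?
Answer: $\frac{381316733}{16561} \approx 23025.0$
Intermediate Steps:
$k + \frac{22137 + 10401}{14257 - -18865} = 23024 + \frac{22137 + 10401}{14257 - -18865} = 23024 + \frac{32538}{14257 + 18865} = 23024 + \frac{32538}{33122} = 23024 + 32538 \cdot \frac{1}{33122} = 23024 + \frac{16269}{16561} = \frac{381316733}{16561}$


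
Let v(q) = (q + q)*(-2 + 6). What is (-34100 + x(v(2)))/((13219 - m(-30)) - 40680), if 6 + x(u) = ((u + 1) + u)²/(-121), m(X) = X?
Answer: 34115/27431 ≈ 1.2437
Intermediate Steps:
v(q) = 8*q (v(q) = (2*q)*4 = 8*q)
x(u) = -6 - (1 + 2*u)²/121 (x(u) = -6 + ((u + 1) + u)²/(-121) = -6 + ((1 + u) + u)²*(-1/121) = -6 + (1 + 2*u)²*(-1/121) = -6 - (1 + 2*u)²/121)
(-34100 + x(v(2)))/((13219 - m(-30)) - 40680) = (-34100 + (-6 - (1 + 2*(8*2))²/121))/((13219 - 1*(-30)) - 40680) = (-34100 + (-6 - (1 + 2*16)²/121))/((13219 + 30) - 40680) = (-34100 + (-6 - (1 + 32)²/121))/(13249 - 40680) = (-34100 + (-6 - 1/121*33²))/(-27431) = (-34100 + (-6 - 1/121*1089))*(-1/27431) = (-34100 + (-6 - 9))*(-1/27431) = (-34100 - 15)*(-1/27431) = -34115*(-1/27431) = 34115/27431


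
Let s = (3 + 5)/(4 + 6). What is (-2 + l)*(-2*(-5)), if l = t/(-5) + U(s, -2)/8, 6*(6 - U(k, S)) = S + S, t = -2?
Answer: -23/3 ≈ -7.6667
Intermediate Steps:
s = ⅘ (s = 8/10 = 8*(⅒) = ⅘ ≈ 0.80000)
U(k, S) = 6 - S/3 (U(k, S) = 6 - (S + S)/6 = 6 - S/3)
l = 37/30 (l = -2/(-5) + (6 - ⅓*(-2))/8 = -2*(-⅕) + (6 + ⅔)*(⅛) = ⅖ + (20/3)*(⅛) = ⅖ + ⅚ = 37/30 ≈ 1.2333)
(-2 + l)*(-2*(-5)) = (-2 + 37/30)*(-2*(-5)) = -23/30*10 = -23/3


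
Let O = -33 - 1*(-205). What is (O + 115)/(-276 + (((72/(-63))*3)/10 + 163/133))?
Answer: -190855/182953 ≈ -1.0432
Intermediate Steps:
O = 172 (O = -33 + 205 = 172)
(O + 115)/(-276 + (((72/(-63))*3)/10 + 163/133)) = (172 + 115)/(-276 + (((72/(-63))*3)/10 + 163/133)) = 287/(-276 + (((72*(-1/63))*3)*(⅒) + 163*(1/133))) = 287/(-276 + (-8/7*3*(⅒) + 163/133)) = 287/(-276 + (-24/7*⅒ + 163/133)) = 287/(-276 + (-12/35 + 163/133)) = 287/(-276 + 587/665) = 287/(-182953/665) = 287*(-665/182953) = -190855/182953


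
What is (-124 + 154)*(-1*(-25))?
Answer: 750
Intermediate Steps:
(-124 + 154)*(-1*(-25)) = 30*25 = 750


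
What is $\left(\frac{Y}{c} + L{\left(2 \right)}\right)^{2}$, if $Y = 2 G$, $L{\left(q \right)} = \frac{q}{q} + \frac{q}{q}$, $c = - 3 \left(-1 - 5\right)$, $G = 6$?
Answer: $\frac{64}{9} \approx 7.1111$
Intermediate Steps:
$c = 18$ ($c = \left(-3\right) \left(-6\right) = 18$)
$L{\left(q \right)} = 2$ ($L{\left(q \right)} = 1 + 1 = 2$)
$Y = 12$ ($Y = 2 \cdot 6 = 12$)
$\left(\frac{Y}{c} + L{\left(2 \right)}\right)^{2} = \left(\frac{12}{18} + 2\right)^{2} = \left(12 \cdot \frac{1}{18} + 2\right)^{2} = \left(\frac{2}{3} + 2\right)^{2} = \left(\frac{8}{3}\right)^{2} = \frac{64}{9}$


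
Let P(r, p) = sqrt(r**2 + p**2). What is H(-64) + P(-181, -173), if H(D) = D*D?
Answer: 4096 + sqrt(62690) ≈ 4346.4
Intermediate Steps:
H(D) = D**2
P(r, p) = sqrt(p**2 + r**2)
H(-64) + P(-181, -173) = (-64)**2 + sqrt((-173)**2 + (-181)**2) = 4096 + sqrt(29929 + 32761) = 4096 + sqrt(62690)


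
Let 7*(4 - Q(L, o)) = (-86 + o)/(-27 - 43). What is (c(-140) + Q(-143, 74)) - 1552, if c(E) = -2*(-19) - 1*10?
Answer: -372406/245 ≈ -1520.0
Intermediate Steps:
Q(L, o) = 937/245 + o/490 (Q(L, o) = 4 - (-86 + o)/(7*(-27 - 43)) = 4 - (-86 + o)/(7*(-70)) = 4 - (-86 + o)*(-1)/(7*70) = 4 - (43/35 - o/70)/7 = 4 + (-43/245 + o/490) = 937/245 + o/490)
c(E) = 28 (c(E) = 38 - 10 = 28)
(c(-140) + Q(-143, 74)) - 1552 = (28 + (937/245 + (1/490)*74)) - 1552 = (28 + (937/245 + 37/245)) - 1552 = (28 + 974/245) - 1552 = 7834/245 - 1552 = -372406/245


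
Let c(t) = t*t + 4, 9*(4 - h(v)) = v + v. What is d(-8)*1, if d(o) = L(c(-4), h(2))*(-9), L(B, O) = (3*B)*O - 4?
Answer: -1884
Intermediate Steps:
h(v) = 4 - 2*v/9 (h(v) = 4 - (v + v)/9 = 4 - 2*v/9)
c(t) = 4 + t² (c(t) = t² + 4 = 4 + t²)
L(B, O) = -4 + 3*B*O (L(B, O) = 3*B*O - 4 = -4 + 3*B*O)
d(o) = -1884 (d(o) = (-4 + 3*(4 + (-4)²)*(4 - 2/9*2))*(-9) = (-4 + 3*(4 + 16)*(4 - 4/9))*(-9) = (-4 + 3*20*(32/9))*(-9) = (-4 + 640/3)*(-9) = (628/3)*(-9) = -1884)
d(-8)*1 = -1884*1 = -1884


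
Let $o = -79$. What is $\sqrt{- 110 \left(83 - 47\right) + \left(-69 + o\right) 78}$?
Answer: $4 i \sqrt{969} \approx 124.52 i$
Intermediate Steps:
$\sqrt{- 110 \left(83 - 47\right) + \left(-69 + o\right) 78} = \sqrt{- 110 \left(83 - 47\right) + \left(-69 - 79\right) 78} = \sqrt{\left(-110\right) 36 - 11544} = \sqrt{-3960 - 11544} = \sqrt{-15504} = 4 i \sqrt{969}$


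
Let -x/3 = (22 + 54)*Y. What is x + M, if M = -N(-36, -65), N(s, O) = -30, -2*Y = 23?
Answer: 2652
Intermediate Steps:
Y = -23/2 (Y = -1/2*23 = -23/2 ≈ -11.500)
x = 2622 (x = -3*(22 + 54)*(-23)/2 = -228*(-23)/2 = -3*(-874) = 2622)
M = 30 (M = -1*(-30) = 30)
x + M = 2622 + 30 = 2652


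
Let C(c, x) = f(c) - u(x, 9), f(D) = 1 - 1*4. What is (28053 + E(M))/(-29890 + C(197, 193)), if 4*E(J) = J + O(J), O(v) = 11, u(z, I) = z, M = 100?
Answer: -112323/120344 ≈ -0.93335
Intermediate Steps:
f(D) = -3 (f(D) = 1 - 4 = -3)
C(c, x) = -3 - x
E(J) = 11/4 + J/4 (E(J) = (J + 11)/4 = (11 + J)/4 = 11/4 + J/4)
(28053 + E(M))/(-29890 + C(197, 193)) = (28053 + (11/4 + (¼)*100))/(-29890 + (-3 - 1*193)) = (28053 + (11/4 + 25))/(-29890 + (-3 - 193)) = (28053 + 111/4)/(-29890 - 196) = (112323/4)/(-30086) = (112323/4)*(-1/30086) = -112323/120344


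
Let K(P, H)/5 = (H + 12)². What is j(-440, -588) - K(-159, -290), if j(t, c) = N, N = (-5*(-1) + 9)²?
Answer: -386224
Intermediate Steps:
K(P, H) = 5*(12 + H)² (K(P, H) = 5*(H + 12)² = 5*(12 + H)²)
N = 196 (N = (5 + 9)² = 14² = 196)
j(t, c) = 196
j(-440, -588) - K(-159, -290) = 196 - 5*(12 - 290)² = 196 - 5*(-278)² = 196 - 5*77284 = 196 - 1*386420 = 196 - 386420 = -386224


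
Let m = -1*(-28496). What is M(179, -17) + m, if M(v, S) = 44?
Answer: 28540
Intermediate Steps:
m = 28496
M(179, -17) + m = 44 + 28496 = 28540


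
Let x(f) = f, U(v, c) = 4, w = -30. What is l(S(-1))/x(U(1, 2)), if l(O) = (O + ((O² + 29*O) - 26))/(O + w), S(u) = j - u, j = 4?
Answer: -149/100 ≈ -1.4900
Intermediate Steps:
S(u) = 4 - u
l(O) = (-26 + O² + 30*O)/(-30 + O) (l(O) = (O + ((O² + 29*O) - 26))/(O - 30) = (O + (-26 + O² + 29*O))/(-30 + O) = (-26 + O² + 30*O)/(-30 + O))
l(S(-1))/x(U(1, 2)) = ((-26 + (4 - 1*(-1))² + 30*(4 - 1*(-1)))/(-30 + (4 - 1*(-1))))/4 = ((-26 + (4 + 1)² + 30*(4 + 1))/(-30 + (4 + 1)))*(¼) = ((-26 + 5² + 30*5)/(-30 + 5))*(¼) = ((-26 + 25 + 150)/(-25))*(¼) = -1/25*149*(¼) = -149/25*¼ = -149/100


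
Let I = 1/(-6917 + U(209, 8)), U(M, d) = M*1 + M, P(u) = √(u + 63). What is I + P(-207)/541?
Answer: -1/6499 + 12*I/541 ≈ -0.00015387 + 0.022181*I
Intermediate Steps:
P(u) = √(63 + u)
U(M, d) = 2*M (U(M, d) = M + M = 2*M)
I = -1/6499 (I = 1/(-6917 + 2*209) = 1/(-6917 + 418) = 1/(-6499) = -1/6499 ≈ -0.00015387)
I + P(-207)/541 = -1/6499 + √(63 - 207)/541 = -1/6499 + √(-144)*(1/541) = -1/6499 + (12*I)*(1/541) = -1/6499 + 12*I/541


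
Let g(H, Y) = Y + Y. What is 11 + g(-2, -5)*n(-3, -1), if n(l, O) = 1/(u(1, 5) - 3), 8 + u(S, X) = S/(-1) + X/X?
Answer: 131/11 ≈ 11.909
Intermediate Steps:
u(S, X) = -7 - S (u(S, X) = -8 + (S/(-1) + X/X) = -8 + (S*(-1) + 1) = -8 + (-S + 1) = -8 + (1 - S) = -7 - S)
n(l, O) = -1/11 (n(l, O) = 1/((-7 - 1*1) - 3) = 1/((-7 - 1) - 3) = 1/(-8 - 3) = 1/(-11) = -1/11)
g(H, Y) = 2*Y
11 + g(-2, -5)*n(-3, -1) = 11 + (2*(-5))*(-1/11) = 11 - 10*(-1/11) = 11 + 10/11 = 131/11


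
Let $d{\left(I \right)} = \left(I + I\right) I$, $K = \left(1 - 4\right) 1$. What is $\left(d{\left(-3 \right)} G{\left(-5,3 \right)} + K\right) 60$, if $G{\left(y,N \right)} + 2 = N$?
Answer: $900$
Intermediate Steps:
$G{\left(y,N \right)} = -2 + N$
$K = -3$ ($K = \left(-3\right) 1 = -3$)
$d{\left(I \right)} = 2 I^{2}$ ($d{\left(I \right)} = 2 I I = 2 I^{2}$)
$\left(d{\left(-3 \right)} G{\left(-5,3 \right)} + K\right) 60 = \left(2 \left(-3\right)^{2} \left(-2 + 3\right) - 3\right) 60 = \left(2 \cdot 9 \cdot 1 - 3\right) 60 = \left(18 \cdot 1 - 3\right) 60 = \left(18 - 3\right) 60 = 15 \cdot 60 = 900$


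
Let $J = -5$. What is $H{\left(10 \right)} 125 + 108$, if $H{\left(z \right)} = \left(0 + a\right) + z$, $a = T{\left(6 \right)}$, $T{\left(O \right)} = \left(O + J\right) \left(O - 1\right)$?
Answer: $1983$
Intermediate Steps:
$T{\left(O \right)} = \left(-1 + O\right) \left(-5 + O\right)$ ($T{\left(O \right)} = \left(O - 5\right) \left(O - 1\right) = \left(-5 + O\right) \left(-1 + O\right) = \left(-1 + O\right) \left(-5 + O\right)$)
$a = 5$ ($a = 5 + 6^{2} - 36 = 5 + 36 - 36 = 5$)
$H{\left(z \right)} = 5 + z$ ($H{\left(z \right)} = \left(0 + 5\right) + z = 5 + z$)
$H{\left(10 \right)} 125 + 108 = \left(5 + 10\right) 125 + 108 = 15 \cdot 125 + 108 = 1875 + 108 = 1983$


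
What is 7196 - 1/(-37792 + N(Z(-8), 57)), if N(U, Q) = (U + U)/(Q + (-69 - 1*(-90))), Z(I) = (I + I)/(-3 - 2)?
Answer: 53030375299/7369424 ≈ 7196.0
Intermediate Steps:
Z(I) = -2*I/5 (Z(I) = (2*I)/(-5) = (2*I)*(-⅕) = -2*I/5)
N(U, Q) = 2*U/(21 + Q) (N(U, Q) = (2*U)/(Q + (-69 + 90)) = (2*U)/(Q + 21) = (2*U)/(21 + Q) = 2*U/(21 + Q))
7196 - 1/(-37792 + N(Z(-8), 57)) = 7196 - 1/(-37792 + 2*(-⅖*(-8))/(21 + 57)) = 7196 - 1/(-37792 + 2*(16/5)/78) = 7196 - 1/(-37792 + 2*(16/5)*(1/78)) = 7196 - 1/(-37792 + 16/195) = 7196 - 1/(-7369424/195) = 7196 - 1*(-195/7369424) = 7196 + 195/7369424 = 53030375299/7369424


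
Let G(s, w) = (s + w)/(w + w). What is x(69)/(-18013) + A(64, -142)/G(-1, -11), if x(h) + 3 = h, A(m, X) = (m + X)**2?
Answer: 200916936/18013 ≈ 11154.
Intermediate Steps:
G(s, w) = (s + w)/(2*w) (G(s, w) = (s + w)/((2*w)) = (s + w)*(1/(2*w)) = (s + w)/(2*w))
A(m, X) = (X + m)**2
x(h) = -3 + h
x(69)/(-18013) + A(64, -142)/G(-1, -11) = (-3 + 69)/(-18013) + (-142 + 64)**2/(((1/2)*(-1 - 11)/(-11))) = 66*(-1/18013) + (-78)**2/(((1/2)*(-1/11)*(-12))) = -66/18013 + 6084/(6/11) = -66/18013 + 6084*(11/6) = -66/18013 + 11154 = 200916936/18013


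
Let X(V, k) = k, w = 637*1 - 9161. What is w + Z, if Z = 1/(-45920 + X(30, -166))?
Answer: -392837065/46086 ≈ -8524.0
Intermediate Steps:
w = -8524 (w = 637 - 9161 = -8524)
Z = -1/46086 (Z = 1/(-45920 - 166) = 1/(-46086) = -1/46086 ≈ -2.1699e-5)
w + Z = -8524 - 1/46086 = -392837065/46086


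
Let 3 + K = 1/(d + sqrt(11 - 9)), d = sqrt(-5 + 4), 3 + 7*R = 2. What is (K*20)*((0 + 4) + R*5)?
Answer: 460*(1 - 3*I - 3*sqrt(2))/(7*(I + sqrt(2))) ≈ -166.16 - 21.905*I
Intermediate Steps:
R = -1/7 (R = -3/7 + (1/7)*2 = -3/7 + 2/7 = -1/7 ≈ -0.14286)
d = I (d = sqrt(-1) = I ≈ 1.0*I)
K = -3 + 1/(I + sqrt(2)) (K = -3 + 1/(I + sqrt(11 - 9)) = -3 + 1/(I + sqrt(2)) ≈ -2.5286 - 0.33333*I)
(K*20)*((0 + 4) + R*5) = (((1 - 3*I - 3*sqrt(2))/(I + sqrt(2)))*20)*((0 + 4) - 1/7*5) = (20*(1 - 3*I - 3*sqrt(2))/(I + sqrt(2)))*(4 - 5/7) = (20*(1 - 3*I - 3*sqrt(2))/(I + sqrt(2)))*(23/7) = 460*(1 - 3*I - 3*sqrt(2))/(7*(I + sqrt(2)))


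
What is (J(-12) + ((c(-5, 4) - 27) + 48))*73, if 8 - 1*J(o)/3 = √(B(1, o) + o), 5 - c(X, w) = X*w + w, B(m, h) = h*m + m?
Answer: 4818 - 219*I*√23 ≈ 4818.0 - 1050.3*I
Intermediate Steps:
B(m, h) = m + h*m
c(X, w) = 5 - w - X*w (c(X, w) = 5 - (X*w + w) = 5 - (w + X*w) = 5 + (-w - X*w) = 5 - w - X*w)
J(o) = 24 - 3*√(1 + 2*o) (J(o) = 24 - 3*√(1*(1 + o) + o) = 24 - 3*√((1 + o) + o) = 24 - 3*√(1 + 2*o))
(J(-12) + ((c(-5, 4) - 27) + 48))*73 = ((24 - 3*√(1 + 2*(-12))) + (((5 - 1*4 - 1*(-5)*4) - 27) + 48))*73 = ((24 - 3*√(1 - 24)) + (((5 - 4 + 20) - 27) + 48))*73 = ((24 - 3*I*√23) + ((21 - 27) + 48))*73 = ((24 - 3*I*√23) + (-6 + 48))*73 = ((24 - 3*I*√23) + 42)*73 = (66 - 3*I*√23)*73 = 4818 - 219*I*√23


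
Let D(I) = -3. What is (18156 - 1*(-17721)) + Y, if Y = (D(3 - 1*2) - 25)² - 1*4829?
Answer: 31832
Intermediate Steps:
Y = -4045 (Y = (-3 - 25)² - 1*4829 = (-28)² - 4829 = 784 - 4829 = -4045)
(18156 - 1*(-17721)) + Y = (18156 - 1*(-17721)) - 4045 = (18156 + 17721) - 4045 = 35877 - 4045 = 31832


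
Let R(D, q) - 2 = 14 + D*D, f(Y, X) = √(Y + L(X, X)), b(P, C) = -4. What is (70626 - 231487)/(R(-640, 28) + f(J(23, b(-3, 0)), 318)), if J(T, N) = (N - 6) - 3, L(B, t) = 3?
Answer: -32945619688/83892633733 + 160861*I*√10/167785267466 ≈ -0.39271 + 3.0318e-6*I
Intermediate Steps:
J(T, N) = -9 + N (J(T, N) = (-6 + N) - 3 = -9 + N)
f(Y, X) = √(3 + Y) (f(Y, X) = √(Y + 3) = √(3 + Y))
R(D, q) = 16 + D² (R(D, q) = 2 + (14 + D*D) = 2 + (14 + D²) = 16 + D²)
(70626 - 231487)/(R(-640, 28) + f(J(23, b(-3, 0)), 318)) = (70626 - 231487)/((16 + (-640)²) + √(3 + (-9 - 4))) = -160861/((16 + 409600) + √(3 - 13)) = -160861/(409616 + √(-10)) = -160861/(409616 + I*√10)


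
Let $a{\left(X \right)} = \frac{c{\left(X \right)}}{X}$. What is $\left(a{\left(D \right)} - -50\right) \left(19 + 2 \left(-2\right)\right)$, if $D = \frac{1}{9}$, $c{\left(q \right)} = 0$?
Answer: $750$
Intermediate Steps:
$D = \frac{1}{9} \approx 0.11111$
$a{\left(X \right)} = 0$ ($a{\left(X \right)} = \frac{0}{X} = 0$)
$\left(a{\left(D \right)} - -50\right) \left(19 + 2 \left(-2\right)\right) = \left(0 - -50\right) \left(19 + 2 \left(-2\right)\right) = \left(0 + 50\right) \left(19 - 4\right) = 50 \cdot 15 = 750$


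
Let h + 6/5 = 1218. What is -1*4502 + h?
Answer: -16426/5 ≈ -3285.2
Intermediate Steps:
h = 6084/5 (h = -6/5 + 1218 = 6084/5 ≈ 1216.8)
-1*4502 + h = -1*4502 + 6084/5 = -4502 + 6084/5 = -16426/5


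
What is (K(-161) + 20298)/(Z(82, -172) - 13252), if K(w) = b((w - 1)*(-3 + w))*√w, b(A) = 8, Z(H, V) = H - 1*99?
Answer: -6766/4423 - 8*I*√161/13269 ≈ -1.5297 - 0.0076501*I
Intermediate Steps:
Z(H, V) = -99 + H (Z(H, V) = H - 99 = -99 + H)
K(w) = 8*√w
(K(-161) + 20298)/(Z(82, -172) - 13252) = (8*√(-161) + 20298)/((-99 + 82) - 13252) = (8*(I*√161) + 20298)/(-17 - 13252) = (8*I*√161 + 20298)/(-13269) = (20298 + 8*I*√161)*(-1/13269) = -6766/4423 - 8*I*√161/13269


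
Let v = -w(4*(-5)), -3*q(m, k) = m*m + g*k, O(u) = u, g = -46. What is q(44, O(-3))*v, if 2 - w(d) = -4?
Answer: 4148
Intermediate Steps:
w(d) = 6 (w(d) = 2 - 1*(-4) = 2 + 4 = 6)
q(m, k) = -m**2/3 + 46*k/3 (q(m, k) = -(m*m - 46*k)/3 = -(m**2 - 46*k)/3 = -m**2/3 + 46*k/3)
v = -6 (v = -1*6 = -6)
q(44, O(-3))*v = (-1/3*44**2 + (46/3)*(-3))*(-6) = (-1/3*1936 - 46)*(-6) = (-1936/3 - 46)*(-6) = -2074/3*(-6) = 4148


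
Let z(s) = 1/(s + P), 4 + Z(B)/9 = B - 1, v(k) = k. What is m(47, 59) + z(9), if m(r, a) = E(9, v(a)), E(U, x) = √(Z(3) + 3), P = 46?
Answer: 1/55 + I*√15 ≈ 0.018182 + 3.873*I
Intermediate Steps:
Z(B) = -45 + 9*B (Z(B) = -36 + 9*(B - 1) = -36 + 9*(-1 + B) = -36 + (-9 + 9*B) = -45 + 9*B)
E(U, x) = I*√15 (E(U, x) = √((-45 + 9*3) + 3) = √((-45 + 27) + 3) = √(-18 + 3) = √(-15) = I*√15)
m(r, a) = I*√15
z(s) = 1/(46 + s) (z(s) = 1/(s + 46) = 1/(46 + s))
m(47, 59) + z(9) = I*√15 + 1/(46 + 9) = I*√15 + 1/55 = 1/55 + I*√15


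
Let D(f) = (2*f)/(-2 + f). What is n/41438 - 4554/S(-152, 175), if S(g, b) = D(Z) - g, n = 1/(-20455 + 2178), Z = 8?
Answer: -2586771024569/87854029816 ≈ -29.444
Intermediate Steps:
D(f) = 2*f/(-2 + f)
n = -1/18277 (n = 1/(-18277) = -1/18277 ≈ -5.4714e-5)
S(g, b) = 8/3 - g (S(g, b) = 2*8/(-2 + 8) - g = 2*8/6 - g = 2*8*(⅙) - g = 8/3 - g)
n/41438 - 4554/S(-152, 175) = -1/18277/41438 - 4554/(8/3 - 1*(-152)) = -1/18277*1/41438 - 4554/(8/3 + 152) = -1/757362326 - 4554/464/3 = -1/757362326 - 4554*3/464 = -1/757362326 - 6831/232 = -2586771024569/87854029816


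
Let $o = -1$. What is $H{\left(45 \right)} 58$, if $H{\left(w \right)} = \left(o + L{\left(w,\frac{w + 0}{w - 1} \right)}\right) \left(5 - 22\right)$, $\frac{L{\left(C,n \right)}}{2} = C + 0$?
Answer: $-87754$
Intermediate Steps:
$L{\left(C,n \right)} = 2 C$ ($L{\left(C,n \right)} = 2 \left(C + 0\right) = 2 C$)
$H{\left(w \right)} = 17 - 34 w$ ($H{\left(w \right)} = \left(-1 + 2 w\right) \left(5 - 22\right) = \left(-1 + 2 w\right) \left(-17\right) = 17 - 34 w$)
$H{\left(45 \right)} 58 = \left(17 - 1530\right) 58 = \left(-1513\right) 58 = -87754$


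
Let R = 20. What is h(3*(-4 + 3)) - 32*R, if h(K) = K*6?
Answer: -658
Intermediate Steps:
h(K) = 6*K
h(3*(-4 + 3)) - 32*R = 6*(3*(-4 + 3)) - 32*20 = 6*(3*(-1)) - 640 = 6*(-3) - 640 = -18 - 640 = -658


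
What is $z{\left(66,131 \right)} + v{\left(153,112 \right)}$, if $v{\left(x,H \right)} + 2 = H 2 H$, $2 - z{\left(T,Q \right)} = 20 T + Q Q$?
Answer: $6607$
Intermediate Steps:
$z{\left(T,Q \right)} = 2 - Q^{2} - 20 T$ ($z{\left(T,Q \right)} = 2 - \left(20 T + Q Q\right) = 2 - \left(20 T + Q^{2}\right) = 2 - \left(Q^{2} + 20 T\right) = 2 - Q^{2} - 20 T$)
$v{\left(x,H \right)} = -2 + 2 H^{2}$ ($v{\left(x,H \right)} = -2 + H 2 H = -2 + 2 H H = -2 + 2 H^{2}$)
$z{\left(66,131 \right)} + v{\left(153,112 \right)} = \left(2 - 131^{2} - 1320\right) - \left(2 - 2 \cdot 112^{2}\right) = \left(2 - 17161 - 1320\right) + \left(-2 + 2 \cdot 12544\right) = \left(2 - 17161 - 1320\right) + \left(-2 + 25088\right) = -18479 + 25086 = 6607$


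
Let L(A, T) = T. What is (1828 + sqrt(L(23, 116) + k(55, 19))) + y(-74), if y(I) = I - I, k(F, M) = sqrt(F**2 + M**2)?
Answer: 1828 + sqrt(116 + sqrt(3386)) ≈ 1841.2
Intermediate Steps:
y(I) = 0
(1828 + sqrt(L(23, 116) + k(55, 19))) + y(-74) = (1828 + sqrt(116 + sqrt(55**2 + 19**2))) + 0 = (1828 + sqrt(116 + sqrt(3025 + 361))) + 0 = (1828 + sqrt(116 + sqrt(3386))) + 0 = 1828 + sqrt(116 + sqrt(3386))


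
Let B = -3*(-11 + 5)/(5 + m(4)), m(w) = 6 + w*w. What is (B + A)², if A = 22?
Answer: 4624/9 ≈ 513.78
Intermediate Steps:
m(w) = 6 + w²
B = ⅔ (B = -3*(-11 + 5)/(5 + (6 + 4²)) = -(-18)/(5 + (6 + 16)) = -(-18)/(5 + 22) = -(-18)/27 = -3*(-2/9) = ⅔ ≈ 0.66667)
(B + A)² = (⅔ + 22)² = (68/3)² = 4624/9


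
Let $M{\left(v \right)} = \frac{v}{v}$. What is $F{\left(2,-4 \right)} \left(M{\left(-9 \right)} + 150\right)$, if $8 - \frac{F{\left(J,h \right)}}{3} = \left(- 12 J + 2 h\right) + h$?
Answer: $19932$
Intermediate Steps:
$M{\left(v \right)} = 1$
$F{\left(J,h \right)} = 24 - 9 h + 36 J$ ($F{\left(J,h \right)} = 24 - 3 \left(\left(- 12 J + 2 h\right) + h\right) = 24 - 3 \left(- 12 J + 3 h\right) = 24 + \left(- 9 h + 36 J\right) = 24 - 9 h + 36 J$)
$F{\left(2,-4 \right)} \left(M{\left(-9 \right)} + 150\right) = \left(24 - -36 + 36 \cdot 2\right) \left(1 + 150\right) = \left(24 + 36 + 72\right) 151 = 132 \cdot 151 = 19932$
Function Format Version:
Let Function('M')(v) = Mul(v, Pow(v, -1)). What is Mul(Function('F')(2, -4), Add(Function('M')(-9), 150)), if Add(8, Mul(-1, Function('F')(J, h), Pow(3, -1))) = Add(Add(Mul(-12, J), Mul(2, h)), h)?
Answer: 19932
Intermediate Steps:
Function('M')(v) = 1
Function('F')(J, h) = Add(24, Mul(-9, h), Mul(36, J)) (Function('F')(J, h) = Add(24, Mul(-3, Add(Add(Mul(-12, J), Mul(2, h)), h))) = Add(24, Mul(-3, Add(Mul(-12, J), Mul(3, h)))) = Add(24, Add(Mul(-9, h), Mul(36, J))) = Add(24, Mul(-9, h), Mul(36, J)))
Mul(Function('F')(2, -4), Add(Function('M')(-9), 150)) = Mul(Add(24, Mul(-9, -4), Mul(36, 2)), Add(1, 150)) = Mul(Add(24, 36, 72), 151) = Mul(132, 151) = 19932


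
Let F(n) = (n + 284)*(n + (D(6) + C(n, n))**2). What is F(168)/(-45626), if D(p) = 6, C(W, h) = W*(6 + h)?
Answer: -193198543512/22813 ≈ -8.4688e+6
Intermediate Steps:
F(n) = (284 + n)*(n + (6 + n*(6 + n))**2) (F(n) = (n + 284)*(n + (6 + n*(6 + n))**2) = (284 + n)*(n + (6 + n*(6 + n))**2))
F(168)/(-45626) = (10224 + 168**5 + 296*168**4 + 3456*168**3 + 13705*168**2 + 20768*168)/(-45626) = (10224 + 133827821568 + 296*796594176 + 3456*4741632 + 13705*28224 + 3489024)*(-1/45626) = (10224 + 133827821568 + 235791876096 + 16387080192 + 386809920 + 3489024)*(-1/45626) = 386397087024*(-1/45626) = -193198543512/22813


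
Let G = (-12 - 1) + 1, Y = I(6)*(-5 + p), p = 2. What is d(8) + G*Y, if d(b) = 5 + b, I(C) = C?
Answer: 229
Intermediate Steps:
Y = -18 (Y = 6*(-5 + 2) = 6*(-3) = -18)
G = -12 (G = -13 + 1 = -12)
d(8) + G*Y = (5 + 8) - 12*(-18) = 13 + 216 = 229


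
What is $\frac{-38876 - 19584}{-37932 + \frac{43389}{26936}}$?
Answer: $\frac{1574678560}{1021692963} \approx 1.5412$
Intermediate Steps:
$\frac{-38876 - 19584}{-37932 + \frac{43389}{26936}} = - \frac{58460}{-37932 + 43389 \cdot \frac{1}{26936}} = - \frac{58460}{-37932 + \frac{43389}{26936}} = - \frac{58460}{- \frac{1021692963}{26936}} = \left(-58460\right) \left(- \frac{26936}{1021692963}\right) = \frac{1574678560}{1021692963}$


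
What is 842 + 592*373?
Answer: 221658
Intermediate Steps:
842 + 592*373 = 842 + 220816 = 221658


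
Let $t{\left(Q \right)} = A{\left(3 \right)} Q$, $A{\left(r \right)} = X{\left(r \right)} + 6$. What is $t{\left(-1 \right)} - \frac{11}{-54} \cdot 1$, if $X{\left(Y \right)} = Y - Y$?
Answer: $- \frac{11}{9} \approx -1.2222$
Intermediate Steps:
$X{\left(Y \right)} = 0$
$A{\left(r \right)} = 6$ ($A{\left(r \right)} = 0 + 6 = 6$)
$t{\left(Q \right)} = 6 Q$
$t{\left(-1 \right)} - \frac{11}{-54} \cdot 1 = 6 \left(-1\right) - \frac{11}{-54} \cdot 1 = - 6 \left(-11\right) \left(- \frac{1}{54}\right) 1 = - 6 \cdot \frac{11}{54} \cdot 1 = \left(-6\right) \frac{11}{54} = - \frac{11}{9}$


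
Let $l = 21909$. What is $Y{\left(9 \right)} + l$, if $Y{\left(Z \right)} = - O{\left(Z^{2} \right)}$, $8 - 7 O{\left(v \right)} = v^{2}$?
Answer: $\frac{159916}{7} \approx 22845.0$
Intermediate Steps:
$O{\left(v \right)} = \frac{8}{7} - \frac{v^{2}}{7}$
$Y{\left(Z \right)} = - \frac{8}{7} + \frac{Z^{4}}{7}$ ($Y{\left(Z \right)} = - (\frac{8}{7} - \frac{\left(Z^{2}\right)^{2}}{7}) = - (\frac{8}{7} - \frac{Z^{4}}{7}) = - \frac{8}{7} + \frac{Z^{4}}{7}$)
$Y{\left(9 \right)} + l = \left(- \frac{8}{7} + \frac{9^{4}}{7}\right) + 21909 = \left(- \frac{8}{7} + \frac{1}{7} \cdot 6561\right) + 21909 = \left(- \frac{8}{7} + \frac{6561}{7}\right) + 21909 = \frac{6553}{7} + 21909 = \frac{159916}{7}$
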